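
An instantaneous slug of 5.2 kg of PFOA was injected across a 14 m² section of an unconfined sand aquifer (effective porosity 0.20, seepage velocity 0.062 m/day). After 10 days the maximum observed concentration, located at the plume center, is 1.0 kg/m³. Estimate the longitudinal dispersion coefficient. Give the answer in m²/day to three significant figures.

At the plume center C_max = M/(n_e·A·√(4πDt)), so D = M²/(4πt·(n_e·A·C_max)²).
n_e·A·C_max = 0.20 × 14 × 1.0 = 2.800 kg/m.
D = 5.2²/(4π × 10 × 2.800²) = 0.0274 m²/day.

0.0274 m²/day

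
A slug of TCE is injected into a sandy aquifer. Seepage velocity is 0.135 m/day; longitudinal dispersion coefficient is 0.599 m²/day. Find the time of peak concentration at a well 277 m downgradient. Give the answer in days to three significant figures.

2020 days

For the 1D instantaneous-source solution, setting ∂C/∂t = 0 at fixed x gives v²t² + 2Dt − x² = 0, so t = (√(D² + v²x²) − D)/v².
√(D² + v²x²) = √(0.599² + 0.135² × 277²) = 37.40; v² = 0.018225.
t = (37.40 − 0.599)/0.018225 = 2020 days (vs. the pure-advection estimate x/v = 2050 d).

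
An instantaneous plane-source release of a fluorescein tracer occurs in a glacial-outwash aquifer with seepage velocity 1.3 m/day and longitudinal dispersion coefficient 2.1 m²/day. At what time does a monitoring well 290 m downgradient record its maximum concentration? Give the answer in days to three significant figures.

For the 1D instantaneous-source solution, setting ∂C/∂t = 0 at fixed x gives v²t² + 2Dt − x² = 0, so t = (√(D² + v²x²) − D)/v².
√(D² + v²x²) = √(2.1² + 1.3² × 290²) = 377.0; v² = 1.69.
t = (377.0 − 2.1)/1.69 = 222 days (vs. the pure-advection estimate x/v = 223 d).

222 days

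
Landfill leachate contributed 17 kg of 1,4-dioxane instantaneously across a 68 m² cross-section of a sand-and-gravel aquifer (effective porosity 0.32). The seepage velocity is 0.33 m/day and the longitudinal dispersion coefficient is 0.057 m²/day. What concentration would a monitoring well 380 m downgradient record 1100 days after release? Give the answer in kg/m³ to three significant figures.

For an instantaneous plane source, C(x,t) = M/(n_e·A·√(4πDt)) · exp(−(x−vt)²/(4Dt)), with n_e·A the pore (flow) area.
Plume center vt = 0.33 × 1100 = 363 m, so the well at 380 m is 17 m downgradient of the peak.
√(4πDt) = 28.07 m, giving peak height M/(n_e·A·√(4πDt)) = 17/(0.32 × 68 × 28.07) = 0.02783 kg/m³.
(x−vt)²/(4Dt) = (17)²/(4 × 0.057 × 1100) = 1.152; exp(−1.152) = 0.3160.
C = 0.02783 × 0.3160 = 0.00879 kg/m³.

0.00879 kg/m³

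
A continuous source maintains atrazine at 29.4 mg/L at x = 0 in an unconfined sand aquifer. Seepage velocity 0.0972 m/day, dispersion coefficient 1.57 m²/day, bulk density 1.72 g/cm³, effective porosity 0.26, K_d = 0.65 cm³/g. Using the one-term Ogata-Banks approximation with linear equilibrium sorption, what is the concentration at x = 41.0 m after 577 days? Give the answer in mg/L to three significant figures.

Retardation factor R = 1 + ρ_b·K_d/n = 1 + 1.72 × 0.65/0.26 = 5.300.
Sorption retards both mechanisms: v_R = v/R = 0.01834 m/day, D_R = D/R = 0.2962 m²/day.
v_R·t = 0.01834 × 577 = 10.58218 m; 2√(D_R t) = 26.15 m; argument = (41.0 − 10.58218)/26.15 = 1.163.
C = C₀ × ½·erfc(1.163) = 29.4 × 0.05001 = 1.47 mg/L.

1.47 mg/L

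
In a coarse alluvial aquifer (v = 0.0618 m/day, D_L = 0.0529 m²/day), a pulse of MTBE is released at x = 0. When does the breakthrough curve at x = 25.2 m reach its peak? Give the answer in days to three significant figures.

394 days

For the 1D instantaneous-source solution, setting ∂C/∂t = 0 at fixed x gives v²t² + 2Dt − x² = 0, so t = (√(D² + v²x²) − D)/v².
√(D² + v²x²) = √(0.0529² + 0.0618² × 25.2²) = 1.558; v² = 0.00381924.
t = (1.558 − 0.0529)/0.00381924 = 394 days (vs. the pure-advection estimate x/v = 408 d).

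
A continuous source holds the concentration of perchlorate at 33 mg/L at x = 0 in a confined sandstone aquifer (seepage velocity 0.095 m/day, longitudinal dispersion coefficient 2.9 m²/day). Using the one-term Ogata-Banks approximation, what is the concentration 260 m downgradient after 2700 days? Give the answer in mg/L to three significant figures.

For a continuous step input, C/C₀ ≈ ½·erfc((x−vt)/(2√(Dt))).
vt = 0.095 × 2700 = 256.5 m and 2√(Dt) = 2√(2.9 × 2700) = 177.0 m.
Argument (x−vt)/(2√(Dt)) = (260 − 256.5)/177.0 = 0.01977; ½·erfc(0.01977) = 0.4888.
C = 33 × 0.4888 = 16.1 mg/L.

16.1 mg/L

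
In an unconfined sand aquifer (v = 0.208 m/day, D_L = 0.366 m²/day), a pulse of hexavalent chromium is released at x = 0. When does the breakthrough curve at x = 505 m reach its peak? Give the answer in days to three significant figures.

For the 1D instantaneous-source solution, setting ∂C/∂t = 0 at fixed x gives v²t² + 2Dt − x² = 0, so t = (√(D² + v²x²) − D)/v².
√(D² + v²x²) = √(0.366² + 0.208² × 505²) = 105.0; v² = 0.043264.
t = (105.0 − 0.366)/0.043264 = 2420 days (vs. the pure-advection estimate x/v = 2430 d).

2420 days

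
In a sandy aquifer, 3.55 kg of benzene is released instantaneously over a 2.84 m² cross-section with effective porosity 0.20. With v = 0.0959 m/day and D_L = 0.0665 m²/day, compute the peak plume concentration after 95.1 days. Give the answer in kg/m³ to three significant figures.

The peak of an instantaneous 1D plume sits at x = vt; there the Gaussian factor is 1 and C_max = M/(n_e·A·√(4πDt)), where n_e·A is the pore area the mass is dissolved in.
√(4πDt) = √(4π × 0.0665 × 95.1) = 8.915 m, so C_max = 3.55/(0.20 × 2.84 × 8.915) = 0.701 kg/m³.

0.701 kg/m³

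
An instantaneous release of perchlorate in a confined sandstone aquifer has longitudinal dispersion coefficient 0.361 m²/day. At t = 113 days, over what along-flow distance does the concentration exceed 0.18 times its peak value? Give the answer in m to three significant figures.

The plume is Gaussian with σ = √(2Dt) = √(2 × 0.361 × 113) = 9.032 m.
C/C_peak = exp(−Δx²/(2σ²)) = 0.18 ⇒ Δx = σ·√(−2 ln 0.18) = 9.032 × 1.852 = 16.73 m.
Width = 2Δx = 33.5 m.

33.5 m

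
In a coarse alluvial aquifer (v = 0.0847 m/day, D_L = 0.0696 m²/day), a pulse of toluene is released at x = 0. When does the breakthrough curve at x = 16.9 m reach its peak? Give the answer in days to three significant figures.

For the 1D instantaneous-source solution, setting ∂C/∂t = 0 at fixed x gives v²t² + 2Dt − x² = 0, so t = (√(D² + v²x²) − D)/v².
√(D² + v²x²) = √(0.0696² + 0.0847² × 16.9²) = 1.433; v² = 0.00717409.
t = (1.433 − 0.0696)/0.00717409 = 190 days (vs. the pure-advection estimate x/v = 200 d).

190 days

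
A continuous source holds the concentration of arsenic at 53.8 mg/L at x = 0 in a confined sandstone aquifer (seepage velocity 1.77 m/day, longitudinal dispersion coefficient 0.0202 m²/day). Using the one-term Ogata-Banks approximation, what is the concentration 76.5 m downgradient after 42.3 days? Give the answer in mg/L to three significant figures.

5.72 mg/L

For a continuous step input, C/C₀ ≈ ½·erfc((x−vt)/(2√(Dt))).
vt = 1.77 × 42.3 = 74.871 m and 2√(Dt) = 2√(0.0202 × 42.3) = 1.849 m.
Argument (x−vt)/(2√(Dt)) = (76.5 − 74.871)/1.849 = 0.8810; ½·erfc(0.8810) = 0.1064.
C = 53.8 × 0.1064 = 5.72 mg/L.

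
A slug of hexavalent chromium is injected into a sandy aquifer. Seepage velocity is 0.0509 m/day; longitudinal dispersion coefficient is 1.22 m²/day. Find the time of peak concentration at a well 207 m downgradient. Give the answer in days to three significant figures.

3620 days

For the 1D instantaneous-source solution, setting ∂C/∂t = 0 at fixed x gives v²t² + 2Dt − x² = 0, so t = (√(D² + v²x²) − D)/v².
√(D² + v²x²) = √(1.22² + 0.0509² × 207²) = 10.61; v² = 0.00259081.
t = (10.61 − 1.22)/0.00259081 = 3620 days (vs. the pure-advection estimate x/v = 4070 d).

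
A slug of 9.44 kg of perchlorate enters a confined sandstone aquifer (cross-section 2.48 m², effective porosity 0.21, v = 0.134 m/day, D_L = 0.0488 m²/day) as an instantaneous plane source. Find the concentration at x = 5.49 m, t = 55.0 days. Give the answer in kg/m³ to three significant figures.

For an instantaneous plane source, C(x,t) = M/(n_e·A·√(4πDt)) · exp(−(x−vt)²/(4Dt)), with n_e·A the pore (flow) area.
Plume center vt = 0.134 × 55.0 = 7.37 m, so the well at 5.49 m is 1.88 m upgradient of the peak.
√(4πDt) = 5.808 m, giving peak height M/(n_e·A·√(4πDt)) = 9.44/(0.21 × 2.48 × 5.808) = 3.121 kg/m³.
(x−vt)²/(4Dt) = (-1.88)²/(4 × 0.0488 × 55.0) = 0.3292; exp(−0.3292) = 0.7195.
C = 3.121 × 0.7195 = 2.25 kg/m³.

2.25 kg/m³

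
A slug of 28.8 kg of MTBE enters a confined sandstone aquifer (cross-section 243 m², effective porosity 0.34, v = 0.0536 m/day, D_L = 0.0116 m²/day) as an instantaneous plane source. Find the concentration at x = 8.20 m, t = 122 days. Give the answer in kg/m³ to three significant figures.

0.0508 kg/m³

For an instantaneous plane source, C(x,t) = M/(n_e·A·√(4πDt)) · exp(−(x−vt)²/(4Dt)), with n_e·A the pore (flow) area.
Plume center vt = 0.0536 × 122 = 6.5392 m, so the well at 8.20 m is 1.6608 m downgradient of the peak.
√(4πDt) = 4.217 m, giving peak height M/(n_e·A·√(4πDt)) = 28.8/(0.34 × 243 × 4.217) = 0.08266 kg/m³.
(x−vt)²/(4Dt) = (1.6608)²/(4 × 0.0116 × 122) = 0.4873; exp(−0.4873) = 0.6143.
C = 0.08266 × 0.6143 = 0.0508 kg/m³.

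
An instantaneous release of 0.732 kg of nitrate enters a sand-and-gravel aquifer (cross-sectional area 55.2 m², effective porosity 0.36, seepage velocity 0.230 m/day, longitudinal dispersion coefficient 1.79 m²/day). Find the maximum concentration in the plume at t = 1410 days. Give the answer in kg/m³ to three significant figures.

The peak of an instantaneous 1D plume sits at x = vt; there the Gaussian factor is 1 and C_max = M/(n_e·A·√(4πDt)), where n_e·A is the pore area the mass is dissolved in.
√(4πDt) = √(4π × 1.79 × 1410) = 178.1 m, so C_max = 0.732/(0.36 × 55.2 × 178.1) = 0.000207 kg/m³.

0.000207 kg/m³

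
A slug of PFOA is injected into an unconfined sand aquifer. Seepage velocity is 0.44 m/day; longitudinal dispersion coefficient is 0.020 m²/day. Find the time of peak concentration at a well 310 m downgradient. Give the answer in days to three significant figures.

For the 1D instantaneous-source solution, setting ∂C/∂t = 0 at fixed x gives v²t² + 2Dt − x² = 0, so t = (√(D² + v²x²) − D)/v².
√(D² + v²x²) = √(0.020² + 0.44² × 310²) = 136.4; v² = 0.1936.
t = (136.4 − 0.020)/0.1936 = 704 days (vs. the pure-advection estimate x/v = 705 d).

704 days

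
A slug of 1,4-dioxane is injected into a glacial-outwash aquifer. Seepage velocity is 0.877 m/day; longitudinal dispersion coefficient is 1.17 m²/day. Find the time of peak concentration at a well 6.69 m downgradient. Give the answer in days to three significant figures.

6.26 days

For the 1D instantaneous-source solution, setting ∂C/∂t = 0 at fixed x gives v²t² + 2Dt − x² = 0, so t = (√(D² + v²x²) − D)/v².
√(D² + v²x²) = √(1.17² + 0.877² × 6.69²) = 5.983; v² = 0.769129.
t = (5.983 − 1.17)/0.769129 = 6.26 days (vs. the pure-advection estimate x/v = 7.63 d).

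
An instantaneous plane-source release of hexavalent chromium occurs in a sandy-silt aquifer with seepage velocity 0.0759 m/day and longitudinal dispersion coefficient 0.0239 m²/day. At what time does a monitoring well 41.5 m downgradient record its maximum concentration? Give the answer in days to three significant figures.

543 days

For the 1D instantaneous-source solution, setting ∂C/∂t = 0 at fixed x gives v²t² + 2Dt − x² = 0, so t = (√(D² + v²x²) − D)/v².
√(D² + v²x²) = √(0.0239² + 0.0759² × 41.5²) = 3.150; v² = 0.00576081.
t = (3.150 − 0.0239)/0.00576081 = 543 days (vs. the pure-advection estimate x/v = 547 d).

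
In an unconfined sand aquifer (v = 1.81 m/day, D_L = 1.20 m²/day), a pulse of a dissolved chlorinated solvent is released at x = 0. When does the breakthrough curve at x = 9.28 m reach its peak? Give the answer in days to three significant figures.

For the 1D instantaneous-source solution, setting ∂C/∂t = 0 at fixed x gives v²t² + 2Dt − x² = 0, so t = (√(D² + v²x²) − D)/v².
√(D² + v²x²) = √(1.20² + 1.81² × 9.28²) = 16.84; v² = 3.2761.
t = (16.84 − 1.20)/3.2761 = 4.77 days (vs. the pure-advection estimate x/v = 5.13 d).

4.77 days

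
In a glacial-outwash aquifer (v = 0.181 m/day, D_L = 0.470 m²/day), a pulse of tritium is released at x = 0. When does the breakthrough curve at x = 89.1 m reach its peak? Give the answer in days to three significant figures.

478 days

For the 1D instantaneous-source solution, setting ∂C/∂t = 0 at fixed x gives v²t² + 2Dt − x² = 0, so t = (√(D² + v²x²) − D)/v².
√(D² + v²x²) = √(0.470² + 0.181² × 89.1²) = 16.13; v² = 0.032761.
t = (16.13 − 0.470)/0.032761 = 478 days (vs. the pure-advection estimate x/v = 492 d).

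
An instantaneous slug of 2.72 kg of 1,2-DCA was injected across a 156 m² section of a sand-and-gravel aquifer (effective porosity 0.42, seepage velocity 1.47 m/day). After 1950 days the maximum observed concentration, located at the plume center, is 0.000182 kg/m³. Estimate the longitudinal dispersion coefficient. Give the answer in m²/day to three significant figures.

2.12 m²/day

At the plume center C_max = M/(n_e·A·√(4πDt)), so D = M²/(4πt·(n_e·A·C_max)²).
n_e·A·C_max = 0.42 × 156 × 0.000182 = 0.01192 kg/m.
D = 2.72²/(4π × 1950 × 0.01192²) = 2.12 m²/day.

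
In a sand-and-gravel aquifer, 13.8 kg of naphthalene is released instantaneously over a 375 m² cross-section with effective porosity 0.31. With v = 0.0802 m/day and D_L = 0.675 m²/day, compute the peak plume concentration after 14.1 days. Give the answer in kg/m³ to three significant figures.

The peak of an instantaneous 1D plume sits at x = vt; there the Gaussian factor is 1 and C_max = M/(n_e·A·√(4πDt)), where n_e·A is the pore area the mass is dissolved in.
√(4πDt) = √(4π × 0.675 × 14.1) = 10.94 m, so C_max = 13.8/(0.31 × 375 × 10.94) = 0.0109 kg/m³.

0.0109 kg/m³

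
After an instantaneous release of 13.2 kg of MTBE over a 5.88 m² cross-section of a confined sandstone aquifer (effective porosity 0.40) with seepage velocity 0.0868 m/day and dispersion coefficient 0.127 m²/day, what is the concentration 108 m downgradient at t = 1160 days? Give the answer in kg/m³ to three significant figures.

0.119 kg/m³

For an instantaneous plane source, C(x,t) = M/(n_e·A·√(4πDt)) · exp(−(x−vt)²/(4Dt)), with n_e·A the pore (flow) area.
Plume center vt = 0.0868 × 1160 = 100.688 m, so the well at 108 m is 7.312 m downgradient of the peak.
√(4πDt) = 43.03 m, giving peak height M/(n_e·A·√(4πDt)) = 13.2/(0.40 × 5.88 × 43.03) = 0.1304 kg/m³.
(x−vt)²/(4Dt) = (7.312)²/(4 × 0.127 × 1160) = 0.09073; exp(−0.09073) = 0.9133.
C = 0.1304 × 0.9133 = 0.119 kg/m³.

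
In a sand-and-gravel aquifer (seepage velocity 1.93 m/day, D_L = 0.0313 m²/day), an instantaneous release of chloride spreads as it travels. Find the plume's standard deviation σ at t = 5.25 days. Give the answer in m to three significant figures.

Dispersive spreading gives a Gaussian with σ² = 2Dt; advection only shifts the center.
σ = √(2 × 0.0313 × 5.25) = 0.573 m.

0.573 m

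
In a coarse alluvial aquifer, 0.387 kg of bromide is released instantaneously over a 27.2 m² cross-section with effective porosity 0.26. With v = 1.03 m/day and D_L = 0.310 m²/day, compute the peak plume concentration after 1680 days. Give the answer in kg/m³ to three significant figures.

The peak of an instantaneous 1D plume sits at x = vt; there the Gaussian factor is 1 and C_max = M/(n_e·A·√(4πDt)), where n_e·A is the pore area the mass is dissolved in.
√(4πDt) = √(4π × 0.310 × 1680) = 80.90 m, so C_max = 0.387/(0.26 × 27.2 × 80.90) = 0.000676 kg/m³.

0.000676 kg/m³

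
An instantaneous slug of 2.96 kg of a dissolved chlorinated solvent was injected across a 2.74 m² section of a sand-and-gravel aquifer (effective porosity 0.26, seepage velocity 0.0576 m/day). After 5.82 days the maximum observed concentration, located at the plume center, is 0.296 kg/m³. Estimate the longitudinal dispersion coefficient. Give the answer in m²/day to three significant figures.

2.69 m²/day

At the plume center C_max = M/(n_e·A·√(4πDt)), so D = M²/(4πt·(n_e·A·C_max)²).
n_e·A·C_max = 0.26 × 2.74 × 0.296 = 0.2109 kg/m.
D = 2.96²/(4π × 5.82 × 0.2109²) = 2.69 m²/day.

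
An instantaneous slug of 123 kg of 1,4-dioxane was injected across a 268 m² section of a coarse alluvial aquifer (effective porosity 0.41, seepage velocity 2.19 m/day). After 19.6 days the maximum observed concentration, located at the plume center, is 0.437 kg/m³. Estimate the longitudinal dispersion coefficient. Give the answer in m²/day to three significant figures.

0.0266 m²/day

At the plume center C_max = M/(n_e·A·√(4πDt)), so D = M²/(4πt·(n_e·A·C_max)²).
n_e·A·C_max = 0.41 × 268 × 0.437 = 48.02 kg/m.
D = 123²/(4π × 19.6 × 48.02²) = 0.0266 m²/day.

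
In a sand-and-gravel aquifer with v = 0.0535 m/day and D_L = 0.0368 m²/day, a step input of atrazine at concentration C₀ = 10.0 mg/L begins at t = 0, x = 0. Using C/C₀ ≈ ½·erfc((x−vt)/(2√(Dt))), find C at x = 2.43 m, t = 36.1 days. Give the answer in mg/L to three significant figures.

For a continuous step input, C/C₀ ≈ ½·erfc((x−vt)/(2√(Dt))).
vt = 0.0535 × 36.1 = 1.93135 m and 2√(Dt) = 2√(0.0368 × 36.1) = 2.305 m.
Argument (x−vt)/(2√(Dt)) = (2.43 − 1.93135)/2.305 = 0.2163; ½·erfc(0.2163) = 0.3798.
C = 10.0 × 0.3798 = 3.80 mg/L.

3.80 mg/L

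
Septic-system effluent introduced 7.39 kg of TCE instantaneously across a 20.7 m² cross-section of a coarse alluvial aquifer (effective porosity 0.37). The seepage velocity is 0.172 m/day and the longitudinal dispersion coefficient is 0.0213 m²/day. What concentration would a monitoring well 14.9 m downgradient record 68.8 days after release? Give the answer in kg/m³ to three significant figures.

0.0452 kg/m³

For an instantaneous plane source, C(x,t) = M/(n_e·A·√(4πDt)) · exp(−(x−vt)²/(4Dt)), with n_e·A the pore (flow) area.
Plume center vt = 0.172 × 68.8 = 11.8336 m, so the well at 14.9 m is 3.0664 m downgradient of the peak.
√(4πDt) = 4.291 m, giving peak height M/(n_e·A·√(4πDt)) = 7.39/(0.37 × 20.7 × 4.291) = 0.2249 kg/m³.
(x−vt)²/(4Dt) = (3.0664)²/(4 × 0.0213 × 68.8) = 1.604; exp(−1.604) = 0.2011.
C = 0.2249 × 0.2011 = 0.0452 kg/m³.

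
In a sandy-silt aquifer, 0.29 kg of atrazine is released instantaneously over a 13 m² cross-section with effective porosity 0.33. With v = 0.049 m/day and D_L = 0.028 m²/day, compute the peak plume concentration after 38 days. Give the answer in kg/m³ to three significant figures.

The peak of an instantaneous 1D plume sits at x = vt; there the Gaussian factor is 1 and C_max = M/(n_e·A·√(4πDt)), where n_e·A is the pore area the mass is dissolved in.
√(4πDt) = √(4π × 0.028 × 38) = 3.657 m, so C_max = 0.29/(0.33 × 13 × 3.657) = 0.0185 kg/m³.

0.0185 kg/m³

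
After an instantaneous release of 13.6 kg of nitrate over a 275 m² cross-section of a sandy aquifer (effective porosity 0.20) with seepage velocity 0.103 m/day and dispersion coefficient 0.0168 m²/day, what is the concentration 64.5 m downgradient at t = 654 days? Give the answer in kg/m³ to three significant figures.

0.0175 kg/m³

For an instantaneous plane source, C(x,t) = M/(n_e·A·√(4πDt)) · exp(−(x−vt)²/(4Dt)), with n_e·A the pore (flow) area.
Plume center vt = 0.103 × 654 = 67.362 m, so the well at 64.5 m is 2.862 m upgradient of the peak.
√(4πDt) = 11.75 m, giving peak height M/(n_e·A·√(4πDt)) = 13.6/(0.20 × 275 × 11.75) = 0.02104 kg/m³.
(x−vt)²/(4Dt) = (-2.862)²/(4 × 0.0168 × 654) = 0.1864; exp(−0.1864) = 0.8299.
C = 0.02104 × 0.8299 = 0.0175 kg/m³.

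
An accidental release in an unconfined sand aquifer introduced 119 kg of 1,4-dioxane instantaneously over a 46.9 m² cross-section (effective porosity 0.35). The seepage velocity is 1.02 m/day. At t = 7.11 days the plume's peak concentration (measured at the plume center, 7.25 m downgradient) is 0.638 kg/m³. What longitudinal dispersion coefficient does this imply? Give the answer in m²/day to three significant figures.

1.45 m²/day

At the plume center C_max = M/(n_e·A·√(4πDt)), so D = M²/(4πt·(n_e·A·C_max)²).
n_e·A·C_max = 0.35 × 46.9 × 0.638 = 10.47 kg/m.
D = 119²/(4π × 7.11 × 10.47²) = 1.45 m²/day.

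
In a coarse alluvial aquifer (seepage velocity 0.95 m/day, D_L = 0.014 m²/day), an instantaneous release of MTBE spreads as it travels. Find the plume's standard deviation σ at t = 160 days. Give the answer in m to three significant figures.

Dispersive spreading gives a Gaussian with σ² = 2Dt; advection only shifts the center.
σ = √(2 × 0.014 × 160) = 2.12 m.

2.12 m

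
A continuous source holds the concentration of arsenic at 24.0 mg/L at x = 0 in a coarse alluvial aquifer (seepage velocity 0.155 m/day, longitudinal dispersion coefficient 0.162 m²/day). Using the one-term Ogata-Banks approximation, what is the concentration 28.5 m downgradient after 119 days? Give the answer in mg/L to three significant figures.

For a continuous step input, C/C₀ ≈ ½·erfc((x−vt)/(2√(Dt))).
vt = 0.155 × 119 = 18.445 m and 2√(Dt) = 2√(0.162 × 119) = 8.781 m.
Argument (x−vt)/(2√(Dt)) = (28.5 − 18.445)/8.781 = 1.145; ½·erfc(1.145) = 0.05269.
C = 24.0 × 0.05269 = 1.26 mg/L.

1.26 mg/L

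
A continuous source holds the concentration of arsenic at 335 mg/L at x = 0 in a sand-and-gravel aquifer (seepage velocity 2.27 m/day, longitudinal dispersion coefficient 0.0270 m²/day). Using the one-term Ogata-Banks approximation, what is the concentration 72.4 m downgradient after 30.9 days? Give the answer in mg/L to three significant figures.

13.5 mg/L

For a continuous step input, C/C₀ ≈ ½·erfc((x−vt)/(2√(Dt))).
vt = 2.27 × 30.9 = 70.143 m and 2√(Dt) = 2√(0.0270 × 30.9) = 1.827 m.
Argument (x−vt)/(2√(Dt)) = (72.4 − 70.143)/1.827 = 1.235; ½·erfc(1.235) = 0.04036.
C = 335 × 0.04036 = 13.5 mg/L.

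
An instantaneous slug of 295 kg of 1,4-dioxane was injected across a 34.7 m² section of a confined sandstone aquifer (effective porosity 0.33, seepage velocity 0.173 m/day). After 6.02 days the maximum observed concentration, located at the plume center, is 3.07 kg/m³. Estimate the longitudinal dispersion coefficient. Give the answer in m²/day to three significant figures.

At the plume center C_max = M/(n_e·A·√(4πDt)), so D = M²/(4πt·(n_e·A·C_max)²).
n_e·A·C_max = 0.33 × 34.7 × 3.07 = 35.15 kg/m.
D = 295²/(4π × 6.02 × 35.15²) = 0.931 m²/day.

0.931 m²/day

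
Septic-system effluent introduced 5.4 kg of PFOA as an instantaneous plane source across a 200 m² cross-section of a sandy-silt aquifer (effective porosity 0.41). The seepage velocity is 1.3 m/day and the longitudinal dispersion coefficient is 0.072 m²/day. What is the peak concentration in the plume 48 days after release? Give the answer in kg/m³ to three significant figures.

The peak of an instantaneous 1D plume sits at x = vt; there the Gaussian factor is 1 and C_max = M/(n_e·A·√(4πDt)), where n_e·A is the pore area the mass is dissolved in.
√(4πDt) = √(4π × 0.072 × 48) = 6.590 m, so C_max = 5.4/(0.41 × 200 × 6.590) = 0.00999 kg/m³.

0.00999 kg/m³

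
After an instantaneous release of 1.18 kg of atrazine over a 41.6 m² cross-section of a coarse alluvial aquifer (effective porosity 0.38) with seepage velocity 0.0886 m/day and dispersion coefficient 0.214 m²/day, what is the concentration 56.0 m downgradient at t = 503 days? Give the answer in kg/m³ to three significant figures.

For an instantaneous plane source, C(x,t) = M/(n_e·A·√(4πDt)) · exp(−(x−vt)²/(4Dt)), with n_e·A the pore (flow) area.
Plume center vt = 0.0886 × 503 = 44.5658 m, so the well at 56.0 m is 11.4342 m downgradient of the peak.
√(4πDt) = 36.78 m, giving peak height M/(n_e·A·√(4πDt)) = 1.18/(0.38 × 41.6 × 36.78) = 0.002030 kg/m³.
(x−vt)²/(4Dt) = (11.4342)²/(4 × 0.214 × 503) = 0.3036; exp(−0.3036) = 0.7382.
C = 0.002030 × 0.7382 = 0.00150 kg/m³.

0.00150 kg/m³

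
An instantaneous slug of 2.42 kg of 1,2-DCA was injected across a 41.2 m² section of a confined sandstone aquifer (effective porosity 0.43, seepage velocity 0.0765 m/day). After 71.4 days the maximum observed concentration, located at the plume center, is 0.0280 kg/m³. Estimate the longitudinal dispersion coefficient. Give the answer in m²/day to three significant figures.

At the plume center C_max = M/(n_e·A·√(4πDt)), so D = M²/(4πt·(n_e·A·C_max)²).
n_e·A·C_max = 0.43 × 41.2 × 0.0280 = 0.4960 kg/m.
D = 2.42²/(4π × 71.4 × 0.4960²) = 0.0265 m²/day.

0.0265 m²/day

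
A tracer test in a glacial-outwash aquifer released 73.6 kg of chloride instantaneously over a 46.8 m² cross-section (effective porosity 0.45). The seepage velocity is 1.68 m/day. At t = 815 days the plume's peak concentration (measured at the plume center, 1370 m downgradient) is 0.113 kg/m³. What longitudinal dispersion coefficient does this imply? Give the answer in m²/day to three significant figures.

0.0934 m²/day

At the plume center C_max = M/(n_e·A·√(4πDt)), so D = M²/(4πt·(n_e·A·C_max)²).
n_e·A·C_max = 0.45 × 46.8 × 0.113 = 2.380 kg/m.
D = 73.6²/(4π × 815 × 2.380²) = 0.0934 m²/day.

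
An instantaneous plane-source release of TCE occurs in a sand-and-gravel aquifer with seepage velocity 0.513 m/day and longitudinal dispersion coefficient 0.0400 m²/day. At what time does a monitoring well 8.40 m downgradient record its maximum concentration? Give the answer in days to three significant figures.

16.2 days

For the 1D instantaneous-source solution, setting ∂C/∂t = 0 at fixed x gives v²t² + 2Dt − x² = 0, so t = (√(D² + v²x²) − D)/v².
√(D² + v²x²) = √(0.0400² + 0.513² × 8.40²) = 4.309; v² = 0.263169.
t = (4.309 − 0.0400)/0.263169 = 16.2 days (vs. the pure-advection estimate x/v = 16.4 d).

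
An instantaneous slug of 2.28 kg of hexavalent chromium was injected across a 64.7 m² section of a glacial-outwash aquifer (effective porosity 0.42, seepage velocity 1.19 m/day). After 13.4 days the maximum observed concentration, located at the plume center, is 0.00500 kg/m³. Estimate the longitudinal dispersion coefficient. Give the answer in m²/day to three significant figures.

1.67 m²/day

At the plume center C_max = M/(n_e·A·√(4πDt)), so D = M²/(4πt·(n_e·A·C_max)²).
n_e·A·C_max = 0.42 × 64.7 × 0.00500 = 0.1359 kg/m.
D = 2.28²/(4π × 13.4 × 0.1359²) = 1.67 m²/day.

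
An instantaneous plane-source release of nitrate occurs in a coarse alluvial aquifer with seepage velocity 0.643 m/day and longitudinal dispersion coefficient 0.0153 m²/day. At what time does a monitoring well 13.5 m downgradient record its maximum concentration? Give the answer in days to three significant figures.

21.0 days

For the 1D instantaneous-source solution, setting ∂C/∂t = 0 at fixed x gives v²t² + 2Dt − x² = 0, so t = (√(D² + v²x²) − D)/v².
√(D² + v²x²) = √(0.0153² + 0.643² × 13.5²) = 8.681; v² = 0.413449.
t = (8.681 − 0.0153)/0.413449 = 21.0 days (vs. the pure-advection estimate x/v = 21.0 d).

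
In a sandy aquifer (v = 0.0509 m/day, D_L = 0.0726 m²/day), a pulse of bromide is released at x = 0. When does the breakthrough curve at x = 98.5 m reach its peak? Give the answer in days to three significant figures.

1910 days

For the 1D instantaneous-source solution, setting ∂C/∂t = 0 at fixed x gives v²t² + 2Dt − x² = 0, so t = (√(D² + v²x²) − D)/v².
√(D² + v²x²) = √(0.0726² + 0.0509² × 98.5²) = 5.014; v² = 0.00259081.
t = (5.014 − 0.0726)/0.00259081 = 1910 days (vs. the pure-advection estimate x/v = 1940 d).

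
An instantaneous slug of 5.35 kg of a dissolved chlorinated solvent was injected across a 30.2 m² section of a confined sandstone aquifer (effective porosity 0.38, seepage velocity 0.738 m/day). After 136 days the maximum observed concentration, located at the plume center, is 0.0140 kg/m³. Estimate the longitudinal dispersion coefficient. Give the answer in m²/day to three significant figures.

0.649 m²/day

At the plume center C_max = M/(n_e·A·√(4πDt)), so D = M²/(4πt·(n_e·A·C_max)²).
n_e·A·C_max = 0.38 × 30.2 × 0.0140 = 0.1607 kg/m.
D = 5.35²/(4π × 136 × 0.1607²) = 0.649 m²/day.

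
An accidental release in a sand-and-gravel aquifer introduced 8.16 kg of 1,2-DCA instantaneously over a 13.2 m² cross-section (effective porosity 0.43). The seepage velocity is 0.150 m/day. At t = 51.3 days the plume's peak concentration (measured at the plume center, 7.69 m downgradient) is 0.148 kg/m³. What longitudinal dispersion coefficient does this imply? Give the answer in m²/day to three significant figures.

0.146 m²/day

At the plume center C_max = M/(n_e·A·√(4πDt)), so D = M²/(4πt·(n_e·A·C_max)²).
n_e·A·C_max = 0.43 × 13.2 × 0.148 = 0.8400 kg/m.
D = 8.16²/(4π × 51.3 × 0.8400²) = 0.146 m²/day.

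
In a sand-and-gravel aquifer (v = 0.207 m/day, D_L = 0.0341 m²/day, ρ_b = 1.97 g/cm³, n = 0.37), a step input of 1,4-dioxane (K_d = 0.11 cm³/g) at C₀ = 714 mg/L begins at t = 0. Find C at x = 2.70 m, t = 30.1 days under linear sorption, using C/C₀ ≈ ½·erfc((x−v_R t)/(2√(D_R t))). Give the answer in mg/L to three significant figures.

614 mg/L

Retardation factor R = 1 + ρ_b·K_d/n = 1 + 1.97 × 0.11/0.37 = 1.586.
Sorption retards both mechanisms: v_R = v/R = 0.1305 m/day, D_R = D/R = 0.02150 m²/day.
v_R·t = 0.1305 × 30.1 = 3.92805 m; 2√(D_R t) = 1.609 m; argument = (2.70 − 3.92805)/1.609 = -0.7632.
C = C₀ × ½·erfc(-0.7632) = 714 × 0.8598 = 614 mg/L.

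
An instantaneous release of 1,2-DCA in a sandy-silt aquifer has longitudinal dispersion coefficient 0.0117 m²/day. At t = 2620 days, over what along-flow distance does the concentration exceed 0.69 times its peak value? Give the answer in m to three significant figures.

The plume is Gaussian with σ = √(2Dt) = √(2 × 0.0117 × 2620) = 7.830 m.
C/C_peak = exp(−Δx²/(2σ²)) = 0.69 ⇒ Δx = σ·√(−2 ln 0.69) = 7.830 × 0.8615 = 6.746 m.
Width = 2Δx = 13.5 m.

13.5 m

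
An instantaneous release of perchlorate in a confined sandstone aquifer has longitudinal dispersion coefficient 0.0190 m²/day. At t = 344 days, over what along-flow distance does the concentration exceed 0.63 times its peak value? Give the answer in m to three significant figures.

The plume is Gaussian with σ = √(2Dt) = √(2 × 0.0190 × 344) = 3.616 m.
C/C_peak = exp(−Δx²/(2σ²)) = 0.63 ⇒ Δx = σ·√(−2 ln 0.63) = 3.616 × 0.9613 = 3.476 m.
Width = 2Δx = 6.95 m.

6.95 m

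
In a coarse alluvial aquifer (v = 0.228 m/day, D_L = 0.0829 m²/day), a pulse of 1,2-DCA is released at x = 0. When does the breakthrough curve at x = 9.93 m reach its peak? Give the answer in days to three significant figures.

42.0 days

For the 1D instantaneous-source solution, setting ∂C/∂t = 0 at fixed x gives v²t² + 2Dt − x² = 0, so t = (√(D² + v²x²) − D)/v².
√(D² + v²x²) = √(0.0829² + 0.228² × 9.93²) = 2.266; v² = 0.051984.
t = (2.266 − 0.0829)/0.051984 = 42.0 days (vs. the pure-advection estimate x/v = 43.6 d).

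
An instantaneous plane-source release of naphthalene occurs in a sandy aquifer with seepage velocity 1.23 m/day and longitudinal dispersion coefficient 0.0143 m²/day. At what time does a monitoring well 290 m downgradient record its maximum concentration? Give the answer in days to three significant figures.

For the 1D instantaneous-source solution, setting ∂C/∂t = 0 at fixed x gives v²t² + 2Dt − x² = 0, so t = (√(D² + v²x²) − D)/v².
√(D² + v²x²) = √(0.0143² + 1.23² × 290²) = 356.7; v² = 1.5129.
t = (356.7 − 0.0143)/1.5129 = 236 days (vs. the pure-advection estimate x/v = 236 d).

236 days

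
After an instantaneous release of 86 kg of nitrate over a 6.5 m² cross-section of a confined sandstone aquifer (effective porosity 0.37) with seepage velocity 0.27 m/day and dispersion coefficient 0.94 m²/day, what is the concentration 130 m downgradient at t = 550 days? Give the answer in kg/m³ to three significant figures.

0.376 kg/m³

For an instantaneous plane source, C(x,t) = M/(n_e·A·√(4πDt)) · exp(−(x−vt)²/(4Dt)), with n_e·A the pore (flow) area.
Plume center vt = 0.27 × 550 = 148.5 m, so the well at 130 m is 18.5 m upgradient of the peak.
√(4πDt) = 80.60 m, giving peak height M/(n_e·A·√(4πDt)) = 86/(0.37 × 6.5 × 80.60) = 0.4437 kg/m³.
(x−vt)²/(4Dt) = (-18.5)²/(4 × 0.94 × 550) = 0.1655; exp(−0.1655) = 0.8475.
C = 0.4437 × 0.8475 = 0.376 kg/m³.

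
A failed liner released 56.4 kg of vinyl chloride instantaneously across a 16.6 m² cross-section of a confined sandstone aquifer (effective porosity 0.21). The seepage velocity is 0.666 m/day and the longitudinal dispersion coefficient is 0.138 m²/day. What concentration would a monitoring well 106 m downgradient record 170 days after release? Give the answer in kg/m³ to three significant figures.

0.541 kg/m³

For an instantaneous plane source, C(x,t) = M/(n_e·A·√(4πDt)) · exp(−(x−vt)²/(4Dt)), with n_e·A the pore (flow) area.
Plume center vt = 0.666 × 170 = 113.22 m, so the well at 106 m is 7.22 m upgradient of the peak.
√(4πDt) = 17.17 m, giving peak height M/(n_e·A·√(4πDt)) = 56.4/(0.21 × 16.6 × 17.17) = 0.9423 kg/m³.
(x−vt)²/(4Dt) = (-7.22)²/(4 × 0.138 × 170) = 0.5555; exp(−0.5555) = 0.5738.
C = 0.9423 × 0.5738 = 0.541 kg/m³.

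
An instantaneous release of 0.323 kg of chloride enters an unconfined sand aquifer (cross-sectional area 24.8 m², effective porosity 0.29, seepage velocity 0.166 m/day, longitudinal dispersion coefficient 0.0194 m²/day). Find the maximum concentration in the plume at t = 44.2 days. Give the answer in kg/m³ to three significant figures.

0.0137 kg/m³

The peak of an instantaneous 1D plume sits at x = vt; there the Gaussian factor is 1 and C_max = M/(n_e·A·√(4πDt)), where n_e·A is the pore area the mass is dissolved in.
√(4πDt) = √(4π × 0.0194 × 44.2) = 3.283 m, so C_max = 0.323/(0.29 × 24.8 × 3.283) = 0.0137 kg/m³.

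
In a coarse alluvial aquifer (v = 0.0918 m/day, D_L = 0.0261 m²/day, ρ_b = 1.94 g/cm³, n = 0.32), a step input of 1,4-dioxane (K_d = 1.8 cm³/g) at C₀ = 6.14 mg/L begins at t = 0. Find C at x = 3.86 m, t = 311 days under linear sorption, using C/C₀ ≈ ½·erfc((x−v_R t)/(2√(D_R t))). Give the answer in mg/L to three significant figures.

0.645 mg/L

Retardation factor R = 1 + ρ_b·K_d/n = 1 + 1.94 × 1.8/0.32 = 11.91.
Sorption retards both mechanisms: v_R = v/R = 0.007708 m/day, D_R = D/R = 0.002191 m²/day.
v_R·t = 0.007708 × 311 = 2.397188 m; 2√(D_R t) = 1.651 m; argument = (3.86 − 2.397188)/1.651 = 0.8860.
C = C₀ × ½·erfc(0.8860) = 6.14 × 0.1051 = 0.645 mg/L.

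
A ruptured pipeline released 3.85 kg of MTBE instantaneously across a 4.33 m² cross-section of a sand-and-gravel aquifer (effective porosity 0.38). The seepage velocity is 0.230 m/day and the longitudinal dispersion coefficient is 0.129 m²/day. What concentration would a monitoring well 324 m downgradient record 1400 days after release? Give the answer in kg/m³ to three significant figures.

For an instantaneous plane source, C(x,t) = M/(n_e·A·√(4πDt)) · exp(−(x−vt)²/(4Dt)), with n_e·A the pore (flow) area.
Plume center vt = 0.230 × 1400 = 322 m, so the well at 324 m is 2 m downgradient of the peak.
√(4πDt) = 47.64 m, giving peak height M/(n_e·A·√(4πDt)) = 3.85/(0.38 × 4.33 × 47.64) = 0.04912 kg/m³.
(x−vt)²/(4Dt) = (2)²/(4 × 0.129 × 1400) = 0.005537; exp(−0.005537) = 0.9945.
C = 0.04912 × 0.9945 = 0.0488 kg/m³.

0.0488 kg/m³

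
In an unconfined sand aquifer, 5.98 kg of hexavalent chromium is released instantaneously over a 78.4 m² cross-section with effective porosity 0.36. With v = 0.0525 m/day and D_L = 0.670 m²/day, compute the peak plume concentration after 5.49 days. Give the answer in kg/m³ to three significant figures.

0.0312 kg/m³

The peak of an instantaneous 1D plume sits at x = vt; there the Gaussian factor is 1 and C_max = M/(n_e·A·√(4πDt)), where n_e·A is the pore area the mass is dissolved in.
√(4πDt) = √(4π × 0.670 × 5.49) = 6.799 m, so C_max = 5.98/(0.36 × 78.4 × 6.799) = 0.0312 kg/m³.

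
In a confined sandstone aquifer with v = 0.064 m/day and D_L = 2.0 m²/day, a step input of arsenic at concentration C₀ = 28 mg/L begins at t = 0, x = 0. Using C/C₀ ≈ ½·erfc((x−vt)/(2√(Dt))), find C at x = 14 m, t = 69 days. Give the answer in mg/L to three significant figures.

7.90 mg/L

For a continuous step input, C/C₀ ≈ ½·erfc((x−vt)/(2√(Dt))).
vt = 0.064 × 69 = 4.416 m and 2√(Dt) = 2√(2.0 × 69) = 23.49 m.
Argument (x−vt)/(2√(Dt)) = (14 − 4.416)/23.49 = 0.4080; ½·erfc(0.4080) = 0.2820.
C = 28 × 0.2820 = 7.90 mg/L.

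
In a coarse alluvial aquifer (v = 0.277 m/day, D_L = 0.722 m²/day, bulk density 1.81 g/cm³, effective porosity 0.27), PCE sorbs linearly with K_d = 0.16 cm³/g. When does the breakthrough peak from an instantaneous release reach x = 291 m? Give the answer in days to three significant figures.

2160 days

Retardation factor R = 1 + ρ_b·K_d/n = 1 + 1.81 × 0.16/0.27 = 2.073.
Sorption retards both mechanisms: v_R = v/R = 0.1336 m/day, D_R = D/R = 0.3483 m²/day.
Peak time from v_R²t² + 2D_R t − x² = 0: t = (√(D_R² + v_R²x²) − D_R)/v_R².
√(D_R² + v_R²x²) = √(0.3483² + 0.1336² × 291²) = 38.88; v_R² = 0.01785.
t = (38.88 − 0.3483)/0.01785 = 2160 days.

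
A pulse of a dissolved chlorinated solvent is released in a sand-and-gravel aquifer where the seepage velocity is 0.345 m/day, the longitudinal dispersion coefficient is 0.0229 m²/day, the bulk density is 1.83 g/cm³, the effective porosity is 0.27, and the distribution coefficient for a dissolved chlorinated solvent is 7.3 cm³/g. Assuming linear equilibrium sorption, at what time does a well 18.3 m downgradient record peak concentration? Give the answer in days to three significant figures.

Retardation factor R = 1 + ρ_b·K_d/n = 1 + 1.83 × 7.3/0.27 = 50.48.
Sorption retards both mechanisms: v_R = v/R = 0.006834 m/day, D_R = D/R = 0.0004536 m²/day.
Peak time from v_R²t² + 2D_R t − x² = 0: t = (√(D_R² + v_R²x²) − D_R)/v_R².
√(D_R² + v_R²x²) = √(0.0004536² + 0.006834² × 18.3²) = 0.1251; v_R² = 4.670e-05.
t = (0.1251 − 0.0004536)/4.670e-05 = 2670 days.

2670 days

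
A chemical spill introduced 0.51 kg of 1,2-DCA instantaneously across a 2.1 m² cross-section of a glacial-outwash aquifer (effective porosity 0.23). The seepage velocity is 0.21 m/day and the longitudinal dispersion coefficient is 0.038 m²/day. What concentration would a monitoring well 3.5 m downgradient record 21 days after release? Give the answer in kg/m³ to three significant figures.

0.257 kg/m³

For an instantaneous plane source, C(x,t) = M/(n_e·A·√(4πDt)) · exp(−(x−vt)²/(4Dt)), with n_e·A the pore (flow) area.
Plume center vt = 0.21 × 21 = 4.41 m, so the well at 3.5 m is 0.91 m upgradient of the peak.
√(4πDt) = 3.167 m, giving peak height M/(n_e·A·√(4πDt)) = 0.51/(0.23 × 2.1 × 3.167) = 0.3334 kg/m³.
(x−vt)²/(4Dt) = (-0.91)²/(4 × 0.038 × 21) = 0.2594; exp(−0.2594) = 0.7715.
C = 0.3334 × 0.7715 = 0.257 kg/m³.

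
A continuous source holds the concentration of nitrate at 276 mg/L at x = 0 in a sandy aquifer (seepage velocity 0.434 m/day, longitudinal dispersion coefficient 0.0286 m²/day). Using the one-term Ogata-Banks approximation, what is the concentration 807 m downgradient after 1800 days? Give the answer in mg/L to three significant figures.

1.52 mg/L

For a continuous step input, C/C₀ ≈ ½·erfc((x−vt)/(2√(Dt))).
vt = 0.434 × 1800 = 781.2 m and 2√(Dt) = 2√(0.0286 × 1800) = 14.35 m.
Argument (x−vt)/(2√(Dt)) = (807 − 781.2)/14.35 = 1.798; ½·erfc(1.798) = 0.005499.
C = 276 × 0.005499 = 1.52 mg/L.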